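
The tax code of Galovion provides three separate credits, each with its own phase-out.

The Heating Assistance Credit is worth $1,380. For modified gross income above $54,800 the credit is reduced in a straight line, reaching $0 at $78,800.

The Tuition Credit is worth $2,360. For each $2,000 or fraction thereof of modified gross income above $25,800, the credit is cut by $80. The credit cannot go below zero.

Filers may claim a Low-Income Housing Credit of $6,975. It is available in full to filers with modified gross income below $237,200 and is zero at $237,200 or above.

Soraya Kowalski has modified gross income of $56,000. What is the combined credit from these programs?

$9,366

Heating Assistance Credit: $56,000 is $1,200 into a $24,000 phase-out range, leaving 22,800/24,000 of the credit: $1,380 × 22,800/24,000 = $1,311.
Tuition Credit: income exceeds $25,800 by $30,200, which is 16 full-or-partial $2,000 increments; reduction = 16 × $80 = $1,280, leaving $1,080.
Low-Income Housing Credit: $56,000 is below the $237,200 cutoff, so the full $6,975 applies.
Total: $1,311 + $1,080 + $6,975 = $9,366.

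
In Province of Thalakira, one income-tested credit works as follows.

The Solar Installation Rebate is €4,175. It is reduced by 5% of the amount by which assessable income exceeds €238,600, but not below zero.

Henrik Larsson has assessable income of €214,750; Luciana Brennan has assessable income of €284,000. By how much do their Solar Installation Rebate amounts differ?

€2,270

Henrik (€214,750): Solar Installation Rebate: €214,750 is at or below the €238,600 threshold, so the full €4,175 applies.
Luciana (€284,000): Solar Installation Rebate: 5% of the €45,400 excess over €238,600 is €2,270; credit = €4,175 − €2,270 = €1,905.
Difference: |€4,175 − €1,905| = €2,270.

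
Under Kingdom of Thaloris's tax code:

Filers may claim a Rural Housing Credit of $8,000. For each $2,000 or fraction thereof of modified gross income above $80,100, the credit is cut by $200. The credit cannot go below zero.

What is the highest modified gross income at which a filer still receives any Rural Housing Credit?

$158,100

After 39 increments the reduction is 39 × $200 = $7,800, leaving $200; one more increment wipes it out. Increment 39 ends at excess 39 × $2,000 = $78,000, so the highest qualifying income is $80,100 + $78,000 = $158,100.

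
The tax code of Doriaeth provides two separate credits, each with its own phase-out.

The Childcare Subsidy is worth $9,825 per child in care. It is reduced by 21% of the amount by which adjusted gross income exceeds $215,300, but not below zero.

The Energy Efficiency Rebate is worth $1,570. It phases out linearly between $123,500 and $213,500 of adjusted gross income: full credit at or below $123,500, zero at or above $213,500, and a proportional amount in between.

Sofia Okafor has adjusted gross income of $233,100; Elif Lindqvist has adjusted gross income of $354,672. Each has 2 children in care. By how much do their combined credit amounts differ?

Sofia ($233,100): Childcare Subsidy: base = 2 × $9,825 = $19,650. 21% of the $17,800 excess over $215,300 is $3,738; credit = $19,650 − $3,738 = $15,912. Energy Efficiency Rebate: $233,100 is at or above $213,500, so the credit is $0. total $15,912 + $0 = $15,912
Elif ($354,672): Childcare Subsidy: base = 2 × $9,825 = $19,650. 21% of the $139,372 excess over $215,300 is $29,268.12 ≥ base, so the credit is $0. Energy Efficiency Rebate: $354,672 is at or above $213,500, so the credit is $0. total $0 + $0 = $0
Difference: |$15,912 − $0| = $15,912.

$15,912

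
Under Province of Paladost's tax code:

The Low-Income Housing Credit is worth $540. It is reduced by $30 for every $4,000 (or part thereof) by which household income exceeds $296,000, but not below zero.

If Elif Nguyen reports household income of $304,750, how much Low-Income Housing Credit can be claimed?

$450

Low-Income Housing Credit: income exceeds $296,000 by $8,750, which is 3 full-or-partial $4,000 increments; reduction = 3 × $30 = $90, leaving $450.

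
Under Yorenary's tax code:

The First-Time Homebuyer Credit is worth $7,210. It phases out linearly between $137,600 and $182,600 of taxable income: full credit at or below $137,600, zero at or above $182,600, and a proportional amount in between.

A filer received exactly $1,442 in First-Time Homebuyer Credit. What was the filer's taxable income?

$1,442 is 1,442/7,210 of the full $7,210, so 5,768/7,210 of the $45,000 range has been used: income = $137,600 + $45,000 × 5,768/7,210 = $173,600.

$173,600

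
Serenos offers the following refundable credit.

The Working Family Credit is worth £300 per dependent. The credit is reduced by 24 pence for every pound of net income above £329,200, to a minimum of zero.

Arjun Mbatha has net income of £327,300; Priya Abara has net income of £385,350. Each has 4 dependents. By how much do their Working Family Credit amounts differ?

Arjun (£327,300): Working Family Credit: base = 4 × £300 = £1,200. £327,300 is at or below the £329,200 threshold, so the full £1,200 applies.
Priya (£385,350): Working Family Credit: base = 4 × £300 = £1,200. 24% of the £56,150 excess over £329,200 is £13,476 ≥ base, so the credit is £0.
Difference: |£1,200 − £0| = £1,200.

£1,200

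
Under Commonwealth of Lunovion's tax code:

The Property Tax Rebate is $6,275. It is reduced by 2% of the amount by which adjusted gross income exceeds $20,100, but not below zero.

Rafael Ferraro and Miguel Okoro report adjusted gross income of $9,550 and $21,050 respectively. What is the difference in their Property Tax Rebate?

$19

Rafael ($9,550): Property Tax Rebate: $9,550 is at or below the $20,100 threshold, so the full $6,275 applies.
Miguel ($21,050): Property Tax Rebate: 2% of the $950 excess over $20,100 is $19; credit = $6,275 − $19 = $6,256.
Difference: |$6,275 − $6,256| = $19.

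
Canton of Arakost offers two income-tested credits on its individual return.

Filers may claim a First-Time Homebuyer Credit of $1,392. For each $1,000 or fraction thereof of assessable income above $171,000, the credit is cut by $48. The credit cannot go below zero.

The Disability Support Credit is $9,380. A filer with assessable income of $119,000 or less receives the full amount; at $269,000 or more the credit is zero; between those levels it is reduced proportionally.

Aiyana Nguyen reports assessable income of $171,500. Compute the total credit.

First-Time Homebuyer Credit: income exceeds $171,000 by $500, which is 1 full-or-partial $1,000 increment; reduction = 1 × $48 = $48, leaving $1,344.
Disability Support Credit: $171,500 is $52,500 into a $150,000 phase-out range, leaving 97,500/150,000 of the credit: $9,380 × 97,500/150,000 = $6,097.
Total: $1,344 + $6,097 = $7,441.

$7,441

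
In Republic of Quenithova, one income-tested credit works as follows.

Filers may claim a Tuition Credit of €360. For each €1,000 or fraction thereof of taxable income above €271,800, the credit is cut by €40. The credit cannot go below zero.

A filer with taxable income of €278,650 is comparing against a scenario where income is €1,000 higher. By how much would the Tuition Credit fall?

€40

At €278,650 — income exceeds €271,800 by €6,850, which is 7 full-or-partial €1,000 increments; reduction = 7 × €40 = €280, leaving €80.
At €279,650 — income exceeds €271,800 by €7,850, which is 8 full-or-partial €1,000 increments; reduction = 8 × €40 = €320, leaving €40.
Lost: €80 − €40 = €40.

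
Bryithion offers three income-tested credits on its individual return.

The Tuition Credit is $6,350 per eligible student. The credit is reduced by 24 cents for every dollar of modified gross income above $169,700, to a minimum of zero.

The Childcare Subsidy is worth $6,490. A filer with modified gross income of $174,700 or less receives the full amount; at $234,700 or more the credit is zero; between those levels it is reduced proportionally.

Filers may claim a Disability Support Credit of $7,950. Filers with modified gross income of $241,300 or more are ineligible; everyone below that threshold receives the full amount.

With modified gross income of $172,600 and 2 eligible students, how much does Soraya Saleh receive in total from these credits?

Tuition Credit: base = 2 × $6,350 = $12,700. 24% of the $2,900 excess over $169,700 is $696; credit = $12,700 − $696 = $12,004.
Childcare Subsidy: $172,600 is at or below the $174,700 threshold, so the full $6,490 applies.
Disability Support Credit: $172,600 is below the $241,300 cutoff, so the full $7,950 applies.
Total: $12,004 + $6,490 + $7,950 = $26,444.

$26,444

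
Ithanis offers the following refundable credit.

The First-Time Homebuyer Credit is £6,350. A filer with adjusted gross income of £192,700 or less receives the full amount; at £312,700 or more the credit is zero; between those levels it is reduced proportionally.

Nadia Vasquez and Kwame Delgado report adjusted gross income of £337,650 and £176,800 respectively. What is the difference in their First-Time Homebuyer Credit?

Nadia (£337,650): First-Time Homebuyer Credit: £337,650 is at or above £312,700, so the credit is £0.
Kwame (£176,800): First-Time Homebuyer Credit: £176,800 is at or below the £192,700 threshold, so the full £6,350 applies.
Difference: |£0 − £6,350| = £6,350.

£6,350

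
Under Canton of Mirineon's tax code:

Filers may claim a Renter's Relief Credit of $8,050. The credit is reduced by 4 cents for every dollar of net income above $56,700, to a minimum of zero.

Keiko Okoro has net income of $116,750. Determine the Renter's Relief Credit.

$5,648

Renter's Relief Credit: 4% of the $60,050 excess over $56,700 is $2,402; credit = $8,050 − $2,402 = $5,648.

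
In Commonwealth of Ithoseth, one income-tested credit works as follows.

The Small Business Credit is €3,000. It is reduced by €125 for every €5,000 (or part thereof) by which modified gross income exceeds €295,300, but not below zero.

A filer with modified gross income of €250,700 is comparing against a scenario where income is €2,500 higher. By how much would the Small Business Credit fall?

At €250,700 — €250,700 is at or below the €295,300 threshold, so the full €3,000 applies.
At €253,200 — €253,200 is at or below the €295,300 threshold, so the full €3,000 applies.
Lost: €3,000 − €3,000 = €0.

€0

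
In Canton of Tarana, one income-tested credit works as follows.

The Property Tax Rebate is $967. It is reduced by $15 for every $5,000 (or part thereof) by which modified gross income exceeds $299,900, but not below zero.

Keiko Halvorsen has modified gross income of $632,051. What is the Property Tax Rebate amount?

$0

Property Tax Rebate: income exceeds $299,900 by $332,151 → 67 increments × $15 = $1,005 ≥ base, so the credit is $0.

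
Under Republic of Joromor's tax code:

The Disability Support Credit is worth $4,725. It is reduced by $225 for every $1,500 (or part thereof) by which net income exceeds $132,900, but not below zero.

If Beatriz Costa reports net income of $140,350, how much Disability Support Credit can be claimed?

Disability Support Credit: income exceeds $132,900 by $7,450, which is 5 full-or-partial $1,500 increments; reduction = 5 × $225 = $1,125, leaving $3,600.

$3,600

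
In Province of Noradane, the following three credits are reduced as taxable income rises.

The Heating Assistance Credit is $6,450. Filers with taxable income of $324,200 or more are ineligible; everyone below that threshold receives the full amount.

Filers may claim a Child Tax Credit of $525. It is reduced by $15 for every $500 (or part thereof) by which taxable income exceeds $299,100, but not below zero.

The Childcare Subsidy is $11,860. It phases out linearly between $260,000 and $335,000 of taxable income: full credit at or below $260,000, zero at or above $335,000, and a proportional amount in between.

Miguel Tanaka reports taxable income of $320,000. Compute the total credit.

$8,822

Heating Assistance Credit: $320,000 is below the $324,200 cutoff, so the full $6,450 applies.
Child Tax Credit: income exceeds $299,100 by $20,900 → 42 increments × $15 = $630 ≥ base, so the credit is $0.
Childcare Subsidy: $320,000 is $60,000 into a $75,000 phase-out range, leaving 15,000/75,000 of the credit: $11,860 × 15,000/75,000 = $2,372.
Total: $6,450 + $0 + $2,372 = $8,822.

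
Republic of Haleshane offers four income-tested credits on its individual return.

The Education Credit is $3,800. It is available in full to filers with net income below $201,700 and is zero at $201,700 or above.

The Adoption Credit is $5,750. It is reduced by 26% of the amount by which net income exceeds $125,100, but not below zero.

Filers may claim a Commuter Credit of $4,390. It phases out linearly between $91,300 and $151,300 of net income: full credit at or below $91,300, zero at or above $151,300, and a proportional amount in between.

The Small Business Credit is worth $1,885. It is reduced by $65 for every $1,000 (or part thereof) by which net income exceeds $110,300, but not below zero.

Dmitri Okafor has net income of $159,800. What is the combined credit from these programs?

Education Credit: $159,800 is below the $201,700 cutoff, so the full $3,800 applies.
Adoption Credit: 26% of the $34,700 excess over $125,100 is $9,022 ≥ base, so the credit is $0.
Commuter Credit: $159,800 is at or above $151,300, so the credit is $0.
Small Business Credit: income exceeds $110,300 by $49,500 → 50 increments × $65 = $3,250 ≥ base, so the credit is $0.
Total: $3,800 + $0 + $0 + $0 = $3,800.

$3,800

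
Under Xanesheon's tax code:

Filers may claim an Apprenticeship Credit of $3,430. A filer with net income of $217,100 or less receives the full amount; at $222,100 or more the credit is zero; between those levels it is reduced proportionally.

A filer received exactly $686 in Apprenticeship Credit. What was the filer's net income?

$686 is 686/3,430 of the full $3,430, so 2,744/3,430 of the $5,000 range has been used: income = $217,100 + $5,000 × 2,744/3,430 = $221,100.

$221,100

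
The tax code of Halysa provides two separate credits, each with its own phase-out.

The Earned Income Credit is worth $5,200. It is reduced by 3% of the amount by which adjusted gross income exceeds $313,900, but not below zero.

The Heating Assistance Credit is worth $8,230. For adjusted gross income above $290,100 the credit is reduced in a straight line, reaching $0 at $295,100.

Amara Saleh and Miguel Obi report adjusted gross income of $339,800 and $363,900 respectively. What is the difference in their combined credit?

$723

Amara ($339,800): Earned Income Credit: 3% of the $25,900 excess over $313,900 is $777; credit = $5,200 − $777 = $4,423. Heating Assistance Credit: $339,800 is at or above $295,100, so the credit is $0. total $4,423 + $0 = $4,423
Miguel ($363,900): Earned Income Credit: 3% of the $50,000 excess over $313,900 is $1,500; credit = $5,200 − $1,500 = $3,700. Heating Assistance Credit: $363,900 is at or above $295,100, so the credit is $0. total $3,700 + $0 = $3,700
Difference: |$4,423 − $3,700| = $723.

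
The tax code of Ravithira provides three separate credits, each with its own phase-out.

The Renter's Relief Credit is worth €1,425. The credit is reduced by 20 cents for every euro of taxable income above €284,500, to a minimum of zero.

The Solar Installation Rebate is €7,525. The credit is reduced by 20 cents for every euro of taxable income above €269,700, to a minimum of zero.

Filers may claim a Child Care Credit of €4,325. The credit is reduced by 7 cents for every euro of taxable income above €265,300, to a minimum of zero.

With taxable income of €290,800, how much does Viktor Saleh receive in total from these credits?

€6,010

Renter's Relief Credit: 20% of the €6,300 excess over €284,500 is €1,260; credit = €1,425 − €1,260 = €165.
Solar Installation Rebate: 20% of the €21,100 excess over €269,700 is €4,220; credit = €7,525 − €4,220 = €3,305.
Child Care Credit: 7% of the €25,500 excess over €265,300 is €1,785; credit = €4,325 − €1,785 = €2,540.
Total: €165 + €3,305 + €2,540 = €6,010.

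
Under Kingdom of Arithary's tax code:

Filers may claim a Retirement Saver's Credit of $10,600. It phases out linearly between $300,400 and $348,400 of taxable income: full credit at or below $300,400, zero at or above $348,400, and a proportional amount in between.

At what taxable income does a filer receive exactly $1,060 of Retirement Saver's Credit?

$1,060 is 1,060/10,600 of the full $10,600, so 9,540/10,600 of the $48,000 range has been used: income = $300,400 + $48,000 × 9,540/10,600 = $343,600.

$343,600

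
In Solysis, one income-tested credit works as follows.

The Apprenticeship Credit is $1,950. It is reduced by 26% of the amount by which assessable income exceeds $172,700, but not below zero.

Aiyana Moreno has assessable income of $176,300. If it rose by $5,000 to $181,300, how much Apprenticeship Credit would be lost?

At $176,300 — 26% of the $3,600 excess over $172,700 is $936; credit = $1,950 − $936 = $1,014.
At $181,300 — 26% of the $8,600 excess over $172,700 is $2,236 ≥ base, so the credit is $0.
Lost: $1,014 − $0 = $1,014.

$1,014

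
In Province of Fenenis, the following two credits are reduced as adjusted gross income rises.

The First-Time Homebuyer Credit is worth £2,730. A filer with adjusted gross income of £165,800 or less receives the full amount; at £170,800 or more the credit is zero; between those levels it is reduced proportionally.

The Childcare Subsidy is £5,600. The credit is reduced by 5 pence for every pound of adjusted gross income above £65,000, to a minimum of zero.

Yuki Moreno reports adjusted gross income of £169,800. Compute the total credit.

First-Time Homebuyer Credit: £169,800 is £4,000 into a £5,000 phase-out range, leaving 1,000/5,000 of the credit: £2,730 × 1,000/5,000 = £546.
Childcare Subsidy: 5% of the £104,800 excess over £65,000 is £5,240; credit = £5,600 − £5,240 = £360.
Total: £546 + £360 = £906.

£906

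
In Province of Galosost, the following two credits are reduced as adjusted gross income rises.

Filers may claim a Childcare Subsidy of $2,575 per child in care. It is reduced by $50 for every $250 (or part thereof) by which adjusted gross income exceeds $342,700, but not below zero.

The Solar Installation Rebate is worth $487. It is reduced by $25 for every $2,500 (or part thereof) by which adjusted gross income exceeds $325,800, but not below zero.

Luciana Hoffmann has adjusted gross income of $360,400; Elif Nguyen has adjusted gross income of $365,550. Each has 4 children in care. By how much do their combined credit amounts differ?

$1,100

Luciana ($360,400): Childcare Subsidy: base = 4 × $2,575 = $10,300. income exceeds $342,700 by $17,700, which is 71 full-or-partial $250 increments; reduction = 71 × $50 = $3,550, leaving $6,750. Solar Installation Rebate: income exceeds $325,800 by $34,600, which is 14 full-or-partial $2,500 increments; reduction = 14 × $25 = $350, leaving $137. total $6,750 + $137 = $6,887
Elif ($365,550): Childcare Subsidy: base = 4 × $2,575 = $10,300. income exceeds $342,700 by $22,850, which is 92 full-or-partial $250 increments; reduction = 92 × $50 = $4,600, leaving $5,700. Solar Installation Rebate: income exceeds $325,800 by $39,750, which is 16 full-or-partial $2,500 increments; reduction = 16 × $25 = $400, leaving $87. total $5,700 + $87 = $5,787
Difference: |$6,887 − $5,787| = $1,100.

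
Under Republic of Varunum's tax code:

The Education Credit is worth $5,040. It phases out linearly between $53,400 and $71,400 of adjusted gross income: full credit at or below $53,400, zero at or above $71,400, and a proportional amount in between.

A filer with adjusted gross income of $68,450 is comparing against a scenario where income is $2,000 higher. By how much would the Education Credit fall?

$560

At $68,450 — $68,450 is $15,050 into a $18,000 phase-out range, leaving 2,950/18,000 of the credit: $5,040 × 2,950/18,000 = $826.
At $70,450 — $70,450 is $17,050 into a $18,000 phase-out range, leaving 950/18,000 of the credit: $5,040 × 950/18,000 = $266.
Lost: $826 − $266 = $560.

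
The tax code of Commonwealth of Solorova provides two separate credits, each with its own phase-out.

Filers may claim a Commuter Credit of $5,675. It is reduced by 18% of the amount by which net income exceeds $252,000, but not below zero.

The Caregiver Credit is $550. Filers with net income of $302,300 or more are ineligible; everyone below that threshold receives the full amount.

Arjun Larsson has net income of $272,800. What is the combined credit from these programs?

Commuter Credit: 18% of the $20,800 excess over $252,000 is $3,744; credit = $5,675 − $3,744 = $1,931.
Caregiver Credit: $272,800 is below the $302,300 cutoff, so the full $550 applies.
Total: $1,931 + $550 = $2,481.

$2,481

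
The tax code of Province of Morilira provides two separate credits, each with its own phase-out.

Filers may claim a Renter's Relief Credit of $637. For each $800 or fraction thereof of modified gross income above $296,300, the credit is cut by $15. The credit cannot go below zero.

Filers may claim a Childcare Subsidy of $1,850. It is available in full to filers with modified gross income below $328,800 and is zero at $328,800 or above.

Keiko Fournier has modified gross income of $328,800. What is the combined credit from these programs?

$22

Renter's Relief Credit: income exceeds $296,300 by $32,500, which is 41 full-or-partial $800 increments; reduction = 41 × $15 = $615, leaving $22.
Childcare Subsidy: $328,800 meets or exceeds the $328,800 cutoff, so the credit is $0.
Total: $22 + $0 = $22.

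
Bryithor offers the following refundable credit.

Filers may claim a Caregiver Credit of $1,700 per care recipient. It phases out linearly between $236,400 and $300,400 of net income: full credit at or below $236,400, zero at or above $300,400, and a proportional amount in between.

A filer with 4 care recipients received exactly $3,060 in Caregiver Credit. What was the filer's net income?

$271,600

Full credit = 4 × $1,700 = $6,800.
$3,060 is 3,060/6,800 of the full $6,800, so 3,740/6,800 of the $64,000 range has been used: income = $236,400 + $64,000 × 3,740/6,800 = $271,600.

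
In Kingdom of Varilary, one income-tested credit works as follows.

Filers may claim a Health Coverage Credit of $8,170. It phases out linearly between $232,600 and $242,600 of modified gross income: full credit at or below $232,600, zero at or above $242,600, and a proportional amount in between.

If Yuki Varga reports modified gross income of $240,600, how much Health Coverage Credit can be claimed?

$1,634

Health Coverage Credit: $240,600 is $8,000 into a $10,000 phase-out range, leaving 2,000/10,000 of the credit: $8,170 × 2,000/10,000 = $1,634.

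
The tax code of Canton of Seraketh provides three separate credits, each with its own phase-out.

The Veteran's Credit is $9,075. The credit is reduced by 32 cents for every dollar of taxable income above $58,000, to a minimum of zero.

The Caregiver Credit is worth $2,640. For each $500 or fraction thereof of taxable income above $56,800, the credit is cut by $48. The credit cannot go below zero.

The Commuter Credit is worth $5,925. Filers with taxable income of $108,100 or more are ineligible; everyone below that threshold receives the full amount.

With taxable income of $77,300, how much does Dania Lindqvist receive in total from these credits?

$9,496

Veteran's Credit: 32% of the $19,300 excess over $58,000 is $6,176; credit = $9,075 − $6,176 = $2,899.
Caregiver Credit: income exceeds $56,800 by $20,500, which is 41 full-or-partial $500 increments; reduction = 41 × $48 = $1,968, leaving $672.
Commuter Credit: $77,300 is below the $108,100 cutoff, so the full $5,925 applies.
Total: $2,899 + $672 + $5,925 = $9,496.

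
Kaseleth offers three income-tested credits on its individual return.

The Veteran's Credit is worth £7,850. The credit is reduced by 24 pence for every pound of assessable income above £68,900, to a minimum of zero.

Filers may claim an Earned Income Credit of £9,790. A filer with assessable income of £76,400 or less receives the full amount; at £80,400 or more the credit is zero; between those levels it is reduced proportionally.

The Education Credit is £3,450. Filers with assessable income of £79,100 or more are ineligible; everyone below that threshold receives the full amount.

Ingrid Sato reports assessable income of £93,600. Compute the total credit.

Veteran's Credit: 24% of the £24,700 excess over £68,900 is £5,928; credit = £7,850 − £5,928 = £1,922.
Earned Income Credit: £93,600 is at or above £80,400, so the credit is £0.
Education Credit: £93,600 meets or exceeds the £79,100 cutoff, so the credit is £0.
Total: £1,922 + £0 + £0 = £1,922.

£1,922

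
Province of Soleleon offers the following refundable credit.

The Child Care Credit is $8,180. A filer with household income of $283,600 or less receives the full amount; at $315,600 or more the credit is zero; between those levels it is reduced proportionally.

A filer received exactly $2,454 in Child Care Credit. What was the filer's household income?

$2,454 is 2,454/8,180 of the full $8,180, so 5,726/8,180 of the $32,000 range has been used: income = $283,600 + $32,000 × 5,726/8,180 = $306,000.

$306,000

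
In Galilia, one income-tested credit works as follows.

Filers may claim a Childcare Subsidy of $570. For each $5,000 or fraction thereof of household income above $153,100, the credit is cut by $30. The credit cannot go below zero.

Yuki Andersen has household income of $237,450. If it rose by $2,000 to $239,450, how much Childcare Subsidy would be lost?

$30

At $237,450 — income exceeds $153,100 by $84,350, which is 17 full-or-partial $5,000 increments; reduction = 17 × $30 = $510, leaving $60.
At $239,450 — income exceeds $153,100 by $86,350, which is 18 full-or-partial $5,000 increments; reduction = 18 × $30 = $540, leaving $30.
Lost: $60 − $30 = $30.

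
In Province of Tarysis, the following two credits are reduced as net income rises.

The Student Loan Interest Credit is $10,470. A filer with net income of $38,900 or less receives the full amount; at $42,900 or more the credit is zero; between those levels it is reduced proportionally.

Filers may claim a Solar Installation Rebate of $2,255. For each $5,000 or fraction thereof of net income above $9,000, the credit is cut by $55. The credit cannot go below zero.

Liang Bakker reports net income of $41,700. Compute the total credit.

$5,011

Student Loan Interest Credit: $41,700 is $2,800 into a $4,000 phase-out range, leaving 1,200/4,000 of the credit: $10,470 × 1,200/4,000 = $3,141.
Solar Installation Rebate: income exceeds $9,000 by $32,700, which is 7 full-or-partial $5,000 increments; reduction = 7 × $55 = $385, leaving $1,870.
Total: $3,141 + $1,870 = $5,011.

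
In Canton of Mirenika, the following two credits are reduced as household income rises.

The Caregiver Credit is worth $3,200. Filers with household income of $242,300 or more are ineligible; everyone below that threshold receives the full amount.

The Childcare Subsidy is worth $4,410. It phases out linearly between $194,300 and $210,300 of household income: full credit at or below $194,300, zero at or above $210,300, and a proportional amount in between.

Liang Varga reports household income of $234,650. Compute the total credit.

Caregiver Credit: $234,650 is below the $242,300 cutoff, so the full $3,200 applies.
Childcare Subsidy: $234,650 is at or above $210,300, so the credit is $0.
Total: $3,200 + $0 = $3,200.

$3,200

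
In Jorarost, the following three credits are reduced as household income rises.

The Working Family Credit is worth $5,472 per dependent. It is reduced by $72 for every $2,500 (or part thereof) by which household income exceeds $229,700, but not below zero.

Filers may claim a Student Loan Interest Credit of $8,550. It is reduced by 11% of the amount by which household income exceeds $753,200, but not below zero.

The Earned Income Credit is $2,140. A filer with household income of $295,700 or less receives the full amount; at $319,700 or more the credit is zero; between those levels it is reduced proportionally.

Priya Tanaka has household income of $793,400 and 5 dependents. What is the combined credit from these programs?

Working Family Credit: base = 5 × $5,472 = $27,360. income exceeds $229,700 by $563,700, which is 226 full-or-partial $2,500 increments; reduction = 226 × $72 = $16,272, leaving $11,088.
Student Loan Interest Credit: 11% of the $40,200 excess over $753,200 is $4,422; credit = $8,550 − $4,422 = $4,128.
Earned Income Credit: $793,400 is at or above $319,700, so the credit is $0.
Total: $11,088 + $4,128 + $0 = $15,216.

$15,216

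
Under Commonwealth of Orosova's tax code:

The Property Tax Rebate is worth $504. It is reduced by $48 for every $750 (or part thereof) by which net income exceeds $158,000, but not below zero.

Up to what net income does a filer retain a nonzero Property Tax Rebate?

After 10 increments the reduction is 10 × $48 = $480, leaving $24; one more increment wipes it out. Increment 10 ends at excess 10 × $750 = $7,500, so the highest qualifying income is $158,000 + $7,500 = $165,500.

$165,500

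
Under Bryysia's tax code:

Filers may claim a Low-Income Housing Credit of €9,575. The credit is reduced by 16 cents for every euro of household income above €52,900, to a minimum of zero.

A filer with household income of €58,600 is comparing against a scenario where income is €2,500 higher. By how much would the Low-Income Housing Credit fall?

€400

At €58,600 — 16% of the €5,700 excess over €52,900 is €912; credit = €9,575 − €912 = €8,663.
At €61,100 — 16% of the €8,200 excess over €52,900 is €1,312; credit = €9,575 − €1,312 = €8,263.
Lost: €8,663 − €8,263 = €400.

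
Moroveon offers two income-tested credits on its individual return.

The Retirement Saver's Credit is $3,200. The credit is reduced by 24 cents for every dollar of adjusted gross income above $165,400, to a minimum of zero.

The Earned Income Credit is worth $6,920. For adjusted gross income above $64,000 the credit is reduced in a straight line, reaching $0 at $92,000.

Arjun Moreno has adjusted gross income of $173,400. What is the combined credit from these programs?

$1,280

Retirement Saver's Credit: 24% of the $8,000 excess over $165,400 is $1,920; credit = $3,200 − $1,920 = $1,280.
Earned Income Credit: $173,400 is at or above $92,000, so the credit is $0.
Total: $1,280 + $0 = $1,280.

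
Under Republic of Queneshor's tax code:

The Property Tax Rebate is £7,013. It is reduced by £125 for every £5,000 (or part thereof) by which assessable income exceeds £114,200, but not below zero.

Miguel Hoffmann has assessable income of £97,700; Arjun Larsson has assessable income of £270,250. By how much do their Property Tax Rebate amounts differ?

Miguel (£97,700): Property Tax Rebate: £97,700 is at or below the £114,200 threshold, so the full £7,013 applies.
Arjun (£270,250): Property Tax Rebate: income exceeds £114,200 by £156,050, which is 32 full-or-partial £5,000 increments; reduction = 32 × £125 = £4,000, leaving £3,013.
Difference: |£7,013 − £3,013| = £4,000.

£4,000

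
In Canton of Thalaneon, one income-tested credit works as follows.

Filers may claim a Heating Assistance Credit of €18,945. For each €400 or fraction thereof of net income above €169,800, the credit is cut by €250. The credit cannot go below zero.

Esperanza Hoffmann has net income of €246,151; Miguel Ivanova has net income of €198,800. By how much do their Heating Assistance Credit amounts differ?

Esperanza (€246,151): Heating Assistance Credit: income exceeds €169,800 by €76,351 → 191 increments × €250 = €47,750 ≥ base, so the credit is €0.
Miguel (€198,800): Heating Assistance Credit: income exceeds €169,800 by €29,000, which is 73 full-or-partial €400 increments; reduction = 73 × €250 = €18,250, leaving €695.
Difference: |€0 − €695| = €695.

€695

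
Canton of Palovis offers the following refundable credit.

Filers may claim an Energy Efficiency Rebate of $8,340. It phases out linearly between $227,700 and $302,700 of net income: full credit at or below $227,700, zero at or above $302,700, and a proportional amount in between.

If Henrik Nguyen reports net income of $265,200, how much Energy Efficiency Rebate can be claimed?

Energy Efficiency Rebate: $265,200 is $37,500 into a $75,000 phase-out range, leaving 37,500/75,000 of the credit: $8,340 × 37,500/75,000 = $4,170.

$4,170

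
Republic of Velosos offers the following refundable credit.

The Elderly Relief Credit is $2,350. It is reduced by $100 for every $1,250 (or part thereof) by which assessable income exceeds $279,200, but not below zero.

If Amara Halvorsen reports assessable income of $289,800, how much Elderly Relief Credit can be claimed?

Elderly Relief Credit: income exceeds $279,200 by $10,600, which is 9 full-or-partial $1,250 increments; reduction = 9 × $100 = $900, leaving $1,450.

$1,450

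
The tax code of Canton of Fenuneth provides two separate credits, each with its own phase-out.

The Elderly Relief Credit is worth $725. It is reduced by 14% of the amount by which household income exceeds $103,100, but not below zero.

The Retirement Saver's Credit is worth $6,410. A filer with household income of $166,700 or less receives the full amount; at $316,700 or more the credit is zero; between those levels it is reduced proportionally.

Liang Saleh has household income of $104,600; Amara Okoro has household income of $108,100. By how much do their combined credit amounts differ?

Liang ($104,600): Elderly Relief Credit: 14% of the $1,500 excess over $103,100 is $210; credit = $725 − $210 = $515. Retirement Saver's Credit: $104,600 is at or below the $166,700 threshold, so the full $6,410 applies. total $515 + $6,410 = $6,925
Amara ($108,100): Elderly Relief Credit: 14% of the $5,000 excess over $103,100 is $700; credit = $725 − $700 = $25. Retirement Saver's Credit: $108,100 is at or below the $166,700 threshold, so the full $6,410 applies. total $25 + $6,410 = $6,435
Difference: |$6,925 − $6,435| = $490.

$490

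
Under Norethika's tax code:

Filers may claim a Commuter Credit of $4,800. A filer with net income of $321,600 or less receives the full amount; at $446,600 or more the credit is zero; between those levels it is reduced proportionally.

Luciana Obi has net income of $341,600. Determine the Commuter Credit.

$4,032

Commuter Credit: $341,600 is $20,000 into a $125,000 phase-out range, leaving 105,000/125,000 of the credit: $4,800 × 105,000/125,000 = $4,032.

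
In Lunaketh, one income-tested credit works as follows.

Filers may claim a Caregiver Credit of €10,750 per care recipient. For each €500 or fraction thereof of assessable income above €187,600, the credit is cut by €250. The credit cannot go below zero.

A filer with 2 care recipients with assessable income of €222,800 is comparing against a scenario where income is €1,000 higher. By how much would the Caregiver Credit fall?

At €222,800 — base = 2 × €10,750 = €21,500. income exceeds €187,600 by €35,200, which is 71 full-or-partial €500 increments; reduction = 71 × €250 = €17,750, leaving €3,750.
At €223,800 — base = 2 × €10,750 = €21,500. income exceeds €187,600 by €36,200, which is 73 full-or-partial €500 increments; reduction = 73 × €250 = €18,250, leaving €3,250.
Lost: €3,750 − €3,250 = €500.

€500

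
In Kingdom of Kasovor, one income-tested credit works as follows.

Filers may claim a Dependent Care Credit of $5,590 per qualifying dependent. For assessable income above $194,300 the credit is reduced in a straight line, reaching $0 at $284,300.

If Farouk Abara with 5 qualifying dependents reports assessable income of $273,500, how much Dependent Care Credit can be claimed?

Dependent Care Credit: base = 5 × $5,590 = $27,950. $273,500 is $79,200 into a $90,000 phase-out range, leaving 10,800/90,000 of the credit: $27,950 × 10,800/90,000 = $3,354.

$3,354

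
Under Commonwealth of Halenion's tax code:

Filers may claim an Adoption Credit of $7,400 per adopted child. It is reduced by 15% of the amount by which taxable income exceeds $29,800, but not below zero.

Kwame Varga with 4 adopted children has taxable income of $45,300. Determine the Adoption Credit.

$27,275

Adoption Credit: base = 4 × $7,400 = $29,600. 15% of the $15,500 excess over $29,800 is $2,325; credit = $29,600 − $2,325 = $27,275.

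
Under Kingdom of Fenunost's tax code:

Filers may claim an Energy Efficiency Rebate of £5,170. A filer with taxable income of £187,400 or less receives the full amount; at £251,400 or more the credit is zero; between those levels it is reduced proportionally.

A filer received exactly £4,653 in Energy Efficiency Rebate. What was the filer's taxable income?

£4,653 is 4,653/5,170 of the full £5,170, so 517/5,170 of the £64,000 range has been used: income = £187,400 + £64,000 × 517/5,170 = £193,800.

£193,800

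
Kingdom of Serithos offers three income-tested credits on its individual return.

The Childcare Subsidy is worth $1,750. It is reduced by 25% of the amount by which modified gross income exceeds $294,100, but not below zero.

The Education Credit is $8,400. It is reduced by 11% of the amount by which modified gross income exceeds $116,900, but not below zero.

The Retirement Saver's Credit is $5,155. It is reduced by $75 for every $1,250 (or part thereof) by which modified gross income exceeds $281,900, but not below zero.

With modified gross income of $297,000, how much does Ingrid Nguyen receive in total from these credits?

$5,205

Childcare Subsidy: 25% of the $2,900 excess over $294,100 is $725; credit = $1,750 − $725 = $1,025.
Education Credit: 11% of the $180,100 excess over $116,900 is $19,811 ≥ base, so the credit is $0.
Retirement Saver's Credit: income exceeds $281,900 by $15,100, which is 13 full-or-partial $1,250 increments; reduction = 13 × $75 = $975, leaving $4,180.
Total: $1,025 + $0 + $4,180 = $5,205.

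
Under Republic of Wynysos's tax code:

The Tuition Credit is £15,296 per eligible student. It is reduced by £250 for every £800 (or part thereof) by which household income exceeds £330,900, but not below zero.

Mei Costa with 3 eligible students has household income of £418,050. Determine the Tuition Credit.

£18,638

Tuition Credit: base = 3 × £15,296 = £45,888. income exceeds £330,900 by £87,150, which is 109 full-or-partial £800 increments; reduction = 109 × £250 = £27,250, leaving £18,638.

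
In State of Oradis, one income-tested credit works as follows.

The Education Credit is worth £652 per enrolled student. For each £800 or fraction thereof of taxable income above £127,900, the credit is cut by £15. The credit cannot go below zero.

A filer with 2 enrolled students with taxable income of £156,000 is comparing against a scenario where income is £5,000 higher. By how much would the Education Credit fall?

£90

At £156,000 — base = 2 × £652 = £1,304. income exceeds £127,900 by £28,100, which is 36 full-or-partial £800 increments; reduction = 36 × £15 = £540, leaving £764.
At £161,000 — base = 2 × £652 = £1,304. income exceeds £127,900 by £33,100, which is 42 full-or-partial £800 increments; reduction = 42 × £15 = £630, leaving £674.
Lost: £764 − £674 = £90.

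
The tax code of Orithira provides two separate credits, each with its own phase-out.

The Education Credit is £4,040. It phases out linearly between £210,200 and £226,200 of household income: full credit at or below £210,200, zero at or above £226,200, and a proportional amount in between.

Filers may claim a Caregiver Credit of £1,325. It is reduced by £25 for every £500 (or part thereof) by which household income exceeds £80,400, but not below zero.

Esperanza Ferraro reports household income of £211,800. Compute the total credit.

Education Credit: £211,800 is £1,600 into a £16,000 phase-out range, leaving 14,400/16,000 of the credit: £4,040 × 14,400/16,000 = £3,636.
Caregiver Credit: income exceeds £80,400 by £131,400 → 263 increments × £25 = £6,575 ≥ base, so the credit is £0.
Total: £3,636 + £0 = £3,636.

£3,636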